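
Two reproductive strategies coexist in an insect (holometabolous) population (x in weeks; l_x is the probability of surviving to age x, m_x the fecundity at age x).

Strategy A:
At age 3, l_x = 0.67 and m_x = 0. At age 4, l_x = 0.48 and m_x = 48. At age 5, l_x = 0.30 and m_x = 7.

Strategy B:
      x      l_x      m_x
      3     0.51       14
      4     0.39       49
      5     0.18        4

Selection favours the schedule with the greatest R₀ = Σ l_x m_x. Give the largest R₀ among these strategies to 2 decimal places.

26.97

Strategy A: R₀ = 0.67×0 + 0.48×48 + 0.30×7 = 25.1400
Strategy B: R₀ = 0.51×14 + 0.39×49 + 0.18×4 = 26.9700
Highest R₀: strategy B with 26.9700.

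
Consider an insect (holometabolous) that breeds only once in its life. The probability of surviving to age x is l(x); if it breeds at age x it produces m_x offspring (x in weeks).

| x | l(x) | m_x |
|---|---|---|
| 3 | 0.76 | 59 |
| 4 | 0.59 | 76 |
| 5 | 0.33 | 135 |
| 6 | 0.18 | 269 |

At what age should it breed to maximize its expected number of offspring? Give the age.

Expected offspring if breeding at age x = l(x) × m_x:
  age 3: 0.76 × 59 = 44.840
  age 4: 0.59 × 76 = 44.840
  age 5: 0.33 × 135 = 44.550
  age 6: 0.18 × 269 = 48.420
Maximum at age 6 (48.420).

6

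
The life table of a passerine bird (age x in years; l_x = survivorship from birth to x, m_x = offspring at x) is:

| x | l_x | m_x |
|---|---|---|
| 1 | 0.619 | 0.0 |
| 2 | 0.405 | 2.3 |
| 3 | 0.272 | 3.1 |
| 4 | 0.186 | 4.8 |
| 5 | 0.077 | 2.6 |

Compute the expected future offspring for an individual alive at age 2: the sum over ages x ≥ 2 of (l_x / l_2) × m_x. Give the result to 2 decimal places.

l_2 = 0.405. Conditional survival from age 2 to x is l_x / l_2.
  x=2: (0.405/0.405) × 2.3 = 2.3000
  x=3: (0.272/0.405) × 3.1 = 2.0820
  x=4: (0.186/0.405) × 4.8 = 2.2044
  x=5: (0.077/0.405) × 2.6 = 0.4943
Sum = 2.3000 + 2.0820 + 2.2044 + 0.4943 = 7.0807

7.08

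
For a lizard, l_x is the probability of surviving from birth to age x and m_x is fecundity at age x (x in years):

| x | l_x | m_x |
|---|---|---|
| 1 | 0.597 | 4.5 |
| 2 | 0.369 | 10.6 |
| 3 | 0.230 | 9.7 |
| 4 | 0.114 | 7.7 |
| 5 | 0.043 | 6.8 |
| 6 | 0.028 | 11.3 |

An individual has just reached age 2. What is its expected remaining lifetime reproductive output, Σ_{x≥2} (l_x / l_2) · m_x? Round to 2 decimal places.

l_2 = 0.369. Conditional survival from age 2 to x is l_x / l_2.
  x=2: (0.369/0.369) × 10.6 = 10.6000
  x=3: (0.230/0.369) × 9.7 = 6.0461
  x=4: (0.114/0.369) × 7.7 = 2.3789
  x=5: (0.043/0.369) × 6.8 = 0.7924
  x=6: (0.028/0.369) × 11.3 = 0.8575
Sum = 10.6000 + 6.0461 + 2.3789 + 0.7924 + 0.8575 = 20.6748

20.67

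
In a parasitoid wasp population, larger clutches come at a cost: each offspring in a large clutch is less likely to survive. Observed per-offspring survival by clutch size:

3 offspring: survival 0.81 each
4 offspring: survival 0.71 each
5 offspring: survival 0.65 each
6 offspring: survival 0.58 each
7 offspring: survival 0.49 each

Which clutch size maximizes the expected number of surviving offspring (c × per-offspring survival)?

Expected surviving offspring = c × s(c):
  c=3: 3 × 0.81 = 2.430
  c=4: 4 × 0.71 = 2.840
  c=5: 5 × 0.65 = 3.250
  c=6: 6 × 0.58 = 3.480
  c=7: 7 × 0.49 = 3.430
Maximum at c = 6 (3.480 surviving offspring).

6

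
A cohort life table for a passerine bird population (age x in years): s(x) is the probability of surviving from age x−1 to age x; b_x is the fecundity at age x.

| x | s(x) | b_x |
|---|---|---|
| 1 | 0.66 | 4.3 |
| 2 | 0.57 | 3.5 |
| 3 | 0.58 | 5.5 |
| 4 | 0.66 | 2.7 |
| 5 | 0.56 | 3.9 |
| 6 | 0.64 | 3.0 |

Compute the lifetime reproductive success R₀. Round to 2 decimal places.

Survivorship from birth: l_x = s_1·s_2·…·s_x.
  l_1 = 0.66000
  l_2 = 0.37620
  l_3 = 0.21820
  l_4 = 0.14401
  l_5 = 0.08065
  l_6 = 0.05161
R₀ = Σ l_x b_x:
  age 1: 0.66000 × 4.3 = 2.8380
  age 2: 0.37620 × 3.5 = 1.3167
  age 3: 0.21820 × 5.5 = 1.2001
  age 4: 0.14401 × 2.7 = 0.3888
  age 5: 0.08065 × 3.9 = 0.3145
  age 6: 0.05161 × 3.0 = 0.1548
R₀ = 2.8380 + 1.3167 + 1.2001 + 0.3888 + 0.3145 + 0.1548 = 6.2130

6.21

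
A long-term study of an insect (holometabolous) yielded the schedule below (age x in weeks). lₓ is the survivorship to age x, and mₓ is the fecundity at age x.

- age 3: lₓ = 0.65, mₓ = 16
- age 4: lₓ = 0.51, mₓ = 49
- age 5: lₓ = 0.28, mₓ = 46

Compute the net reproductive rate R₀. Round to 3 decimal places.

48.270

R₀ = Σ lₓ mₓ:
  age 3: 0.65 × 16 = 10.4000
  age 4: 0.51 × 49 = 24.9900
  age 5: 0.28 × 46 = 12.8800
R₀ = 10.4000 + 24.9900 + 12.8800 = 48.2700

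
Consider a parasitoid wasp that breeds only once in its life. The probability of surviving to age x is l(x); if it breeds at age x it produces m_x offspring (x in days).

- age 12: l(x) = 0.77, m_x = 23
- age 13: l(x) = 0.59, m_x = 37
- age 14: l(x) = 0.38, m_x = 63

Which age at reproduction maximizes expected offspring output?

Expected offspring if breeding at age x = l(x) × m_x:
  age 12: 0.77 × 23 = 17.710
  age 13: 0.59 × 37 = 21.830
  age 14: 0.38 × 63 = 23.940
Maximum at age 14 (23.940).

14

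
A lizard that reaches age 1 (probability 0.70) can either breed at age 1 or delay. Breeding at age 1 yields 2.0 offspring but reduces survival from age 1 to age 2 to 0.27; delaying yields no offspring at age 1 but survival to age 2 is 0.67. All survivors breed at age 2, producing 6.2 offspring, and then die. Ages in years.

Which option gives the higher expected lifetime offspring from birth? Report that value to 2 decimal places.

breed at age 1: R₀ = 0.70 × (2.0 + 0.27 × 6.2) = 0.70 × 3.6740 = 2.5718
delay to age 2: R₀ = 0.70 × (0.67 × 6.2) = 0.70 × 4.1540 = 2.9078
Higher: delay to age 2 (2.9078).

2.91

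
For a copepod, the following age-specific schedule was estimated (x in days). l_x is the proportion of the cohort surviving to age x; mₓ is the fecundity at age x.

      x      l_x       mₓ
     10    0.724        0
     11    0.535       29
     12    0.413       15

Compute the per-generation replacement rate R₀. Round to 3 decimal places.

R₀ = Σ l_x mₓ:
  age 10: 0.724 × 0 = 0.0000
  age 11: 0.535 × 29 = 15.5150
  age 12: 0.413 × 15 = 6.1950
R₀ = 0.0000 + 15.5150 + 6.1950 = 21.7100

21.710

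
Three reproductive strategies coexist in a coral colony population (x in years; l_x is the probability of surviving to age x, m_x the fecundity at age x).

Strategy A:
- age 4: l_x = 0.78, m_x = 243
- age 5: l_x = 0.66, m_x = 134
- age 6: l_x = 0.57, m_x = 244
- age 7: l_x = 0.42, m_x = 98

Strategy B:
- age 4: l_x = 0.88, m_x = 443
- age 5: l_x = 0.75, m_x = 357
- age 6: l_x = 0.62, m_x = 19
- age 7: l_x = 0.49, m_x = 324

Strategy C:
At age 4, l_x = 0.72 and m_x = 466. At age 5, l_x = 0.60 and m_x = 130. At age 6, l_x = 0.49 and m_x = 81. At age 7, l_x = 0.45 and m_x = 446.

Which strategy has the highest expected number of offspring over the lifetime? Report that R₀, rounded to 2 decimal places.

828.13

Strategy A: R₀ = 0.78×243 + 0.66×134 + 0.57×244 + 0.42×98 = 458.2200
Strategy B: R₀ = 0.88×443 + 0.75×357 + 0.62×19 + 0.49×324 = 828.1300
Strategy C: R₀ = 0.72×466 + 0.60×130 + 0.49×81 + 0.45×446 = 653.9100
Highest R₀: strategy B with 828.1300.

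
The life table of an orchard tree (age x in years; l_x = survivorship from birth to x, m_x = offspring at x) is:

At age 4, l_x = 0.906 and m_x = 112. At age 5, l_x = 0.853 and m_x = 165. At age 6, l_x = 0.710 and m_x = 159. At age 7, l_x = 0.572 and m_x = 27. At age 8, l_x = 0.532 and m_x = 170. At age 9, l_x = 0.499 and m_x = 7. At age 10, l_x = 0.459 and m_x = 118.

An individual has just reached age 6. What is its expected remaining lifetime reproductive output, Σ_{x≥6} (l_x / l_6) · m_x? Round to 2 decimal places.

l_6 = 0.710. Conditional survival from age 6 to x is l_x / l_6.
  x=6: (0.710/0.710) × 159 = 159.0000
  x=7: (0.572/0.710) × 27 = 21.7521
  x=8: (0.532/0.710) × 170 = 127.3803
  x=9: (0.499/0.710) × 7 = 4.9197
  x=10: (0.459/0.710) × 118 = 76.2845
Sum = 159.0000 + 21.7521 + 127.3803 + 4.9197 + 76.2845 = 389.3366

389.34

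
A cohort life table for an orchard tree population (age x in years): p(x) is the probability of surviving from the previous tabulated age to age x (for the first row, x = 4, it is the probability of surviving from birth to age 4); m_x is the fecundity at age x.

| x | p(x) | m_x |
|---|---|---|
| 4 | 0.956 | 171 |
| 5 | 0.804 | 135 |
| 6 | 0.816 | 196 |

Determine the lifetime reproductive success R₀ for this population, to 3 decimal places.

390.171

Survivorship from birth: l_x = p_4·p_5·…·p_x.
  l_4 = 0.95600
  l_5 = 0.76862
  l_6 = 0.62720
R₀ = Σ l_x m_x:
  age 4: 0.95600 × 171 = 163.4760
  age 5: 0.76862 × 135 = 103.7637
  age 6: 0.62720 × 196 = 122.9312
R₀ = 163.4760 + 103.7637 + 122.9312 = 390.1709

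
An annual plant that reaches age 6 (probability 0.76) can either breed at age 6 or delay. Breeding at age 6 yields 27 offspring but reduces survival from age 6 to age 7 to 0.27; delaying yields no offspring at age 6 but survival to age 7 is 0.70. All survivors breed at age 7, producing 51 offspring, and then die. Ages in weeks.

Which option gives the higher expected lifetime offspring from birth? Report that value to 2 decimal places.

breed at age 6: R₀ = 0.76 × (27 + 0.27 × 51) = 0.76 × 40.7700 = 30.9852
delay to age 7: R₀ = 0.76 × (0.70 × 51) = 0.76 × 35.7000 = 27.1320
Higher: breed at age 6 (30.9852).

30.99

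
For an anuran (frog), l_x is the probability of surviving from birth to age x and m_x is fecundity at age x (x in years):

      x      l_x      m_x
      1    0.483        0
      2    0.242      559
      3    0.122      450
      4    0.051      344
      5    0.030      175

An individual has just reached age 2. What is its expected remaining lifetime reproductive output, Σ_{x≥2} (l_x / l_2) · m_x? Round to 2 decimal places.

l_2 = 0.242. Conditional survival from age 2 to x is l_x / l_2.
  x=2: (0.242/0.242) × 559 = 559.0000
  x=3: (0.122/0.242) × 450 = 226.8595
  x=4: (0.051/0.242) × 344 = 72.4959
  x=5: (0.030/0.242) × 175 = 21.6942
Sum = 559.0000 + 226.8595 + 72.4959 + 21.6942 = 880.0496

880.05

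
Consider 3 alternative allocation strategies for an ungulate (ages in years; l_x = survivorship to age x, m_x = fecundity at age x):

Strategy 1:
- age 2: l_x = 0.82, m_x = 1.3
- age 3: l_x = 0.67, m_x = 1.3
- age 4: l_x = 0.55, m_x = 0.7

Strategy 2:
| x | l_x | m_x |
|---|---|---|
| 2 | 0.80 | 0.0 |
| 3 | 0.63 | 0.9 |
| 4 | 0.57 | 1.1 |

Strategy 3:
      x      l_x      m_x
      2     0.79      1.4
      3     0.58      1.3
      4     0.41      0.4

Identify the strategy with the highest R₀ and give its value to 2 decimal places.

Strategy 1: R₀ = 0.82×1.3 + 0.67×1.3 + 0.55×0.7 = 2.3220
Strategy 2: R₀ = 0.80×0.0 + 0.63×0.9 + 0.57×1.1 = 1.1940
Strategy 3: R₀ = 0.79×1.4 + 0.58×1.3 + 0.41×0.4 = 2.0240
Highest R₀: strategy 1 with 2.3220.

2.32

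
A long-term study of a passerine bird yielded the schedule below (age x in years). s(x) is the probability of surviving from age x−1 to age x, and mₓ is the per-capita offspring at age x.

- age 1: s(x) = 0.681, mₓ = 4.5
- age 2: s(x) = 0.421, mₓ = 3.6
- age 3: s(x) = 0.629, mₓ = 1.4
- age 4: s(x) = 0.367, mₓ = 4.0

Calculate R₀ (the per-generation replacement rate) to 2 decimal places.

4.61

Survivorship from birth: l_x = s_1·s_2·…·s_x.
  l_1 = 0.68100
  l_2 = 0.28670
  l_3 = 0.18033
  l_4 = 0.06618
R₀ = Σ l_x mₓ:
  age 1: 0.68100 × 4.5 = 3.0645
  age 2: 0.28670 × 3.6 = 1.0321
  age 3: 0.18033 × 1.4 = 0.2525
  age 4: 0.06618 × 4.0 = 0.2647
R₀ = 3.0645 + 1.0321 + 0.2525 + 0.2647 = 4.6138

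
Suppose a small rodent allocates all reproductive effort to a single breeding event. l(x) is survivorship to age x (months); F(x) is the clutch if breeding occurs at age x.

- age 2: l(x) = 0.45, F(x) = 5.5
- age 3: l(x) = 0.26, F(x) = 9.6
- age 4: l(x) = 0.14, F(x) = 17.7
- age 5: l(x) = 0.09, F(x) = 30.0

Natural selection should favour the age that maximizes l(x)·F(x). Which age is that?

Expected offspring if breeding at age x = l(x) × F(x):
  age 2: 0.45 × 5.5 = 2.475
  age 3: 0.26 × 9.6 = 2.496
  age 4: 0.14 × 17.7 = 2.478
  age 5: 0.09 × 30.0 = 2.700
Maximum at age 5 (2.700).

5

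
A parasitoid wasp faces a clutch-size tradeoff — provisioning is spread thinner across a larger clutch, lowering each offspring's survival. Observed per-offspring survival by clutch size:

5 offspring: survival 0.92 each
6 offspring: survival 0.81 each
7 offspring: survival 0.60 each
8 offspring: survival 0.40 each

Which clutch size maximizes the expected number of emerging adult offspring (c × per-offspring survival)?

Expected emerging adult offspring = c × s(c):
  c=5: 5 × 0.92 = 4.600
  c=6: 6 × 0.81 = 4.860
  c=7: 7 × 0.60 = 4.200
  c=8: 8 × 0.40 = 3.200
Maximum at c = 6 (4.860 emerging adult offspring).

6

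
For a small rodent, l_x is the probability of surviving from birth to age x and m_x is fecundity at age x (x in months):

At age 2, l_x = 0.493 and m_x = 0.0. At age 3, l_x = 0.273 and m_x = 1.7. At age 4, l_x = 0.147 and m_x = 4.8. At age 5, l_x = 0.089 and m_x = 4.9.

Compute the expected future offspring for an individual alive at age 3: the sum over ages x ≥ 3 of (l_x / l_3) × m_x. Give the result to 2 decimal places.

5.88

l_3 = 0.273. Conditional survival from age 3 to x is l_x / l_3.
  x=3: (0.273/0.273) × 1.7 = 1.7000
  x=4: (0.147/0.273) × 4.8 = 2.5846
  x=5: (0.089/0.273) × 4.9 = 1.5974
Sum = 1.7000 + 2.5846 + 1.5974 = 5.8821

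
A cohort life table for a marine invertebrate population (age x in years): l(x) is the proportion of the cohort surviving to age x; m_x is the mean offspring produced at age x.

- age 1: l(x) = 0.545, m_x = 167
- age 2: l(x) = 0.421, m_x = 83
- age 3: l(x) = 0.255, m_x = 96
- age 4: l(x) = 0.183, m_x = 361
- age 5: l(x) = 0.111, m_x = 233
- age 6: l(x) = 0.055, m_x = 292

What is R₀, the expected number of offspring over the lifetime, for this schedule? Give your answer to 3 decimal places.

R₀ = Σ l(x) m_x:
  age 1: 0.545 × 167 = 91.0150
  age 2: 0.421 × 83 = 34.9430
  age 3: 0.255 × 96 = 24.4800
  age 4: 0.183 × 361 = 66.0630
  age 5: 0.111 × 233 = 25.8630
  age 6: 0.055 × 292 = 16.0600
R₀ = 91.0150 + 34.9430 + 24.4800 + 66.0630 + 25.8630 + 16.0600 = 258.4240

258.424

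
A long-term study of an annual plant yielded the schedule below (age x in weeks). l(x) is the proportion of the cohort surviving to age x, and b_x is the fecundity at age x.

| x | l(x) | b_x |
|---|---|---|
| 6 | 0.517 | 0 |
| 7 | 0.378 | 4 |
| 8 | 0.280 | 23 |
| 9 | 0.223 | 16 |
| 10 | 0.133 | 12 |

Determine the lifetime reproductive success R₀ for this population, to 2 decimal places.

R₀ = Σ l(x) b_x:
  age 6: 0.517 × 0 = 0.0000
  age 7: 0.378 × 4 = 1.5120
  age 8: 0.280 × 23 = 6.4400
  age 9: 0.223 × 16 = 3.5680
  age 10: 0.133 × 12 = 1.5960
R₀ = 0.0000 + 1.5120 + 6.4400 + 3.5680 + 1.5960 = 13.1160

13.12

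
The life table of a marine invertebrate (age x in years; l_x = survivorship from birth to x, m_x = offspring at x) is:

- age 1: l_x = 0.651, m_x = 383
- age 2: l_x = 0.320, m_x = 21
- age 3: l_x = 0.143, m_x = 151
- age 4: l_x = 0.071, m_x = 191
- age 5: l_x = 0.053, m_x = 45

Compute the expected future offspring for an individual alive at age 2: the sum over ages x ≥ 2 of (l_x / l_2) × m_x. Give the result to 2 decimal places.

l_2 = 0.320. Conditional survival from age 2 to x is l_x / l_2.
  x=2: (0.320/0.320) × 21 = 21.0000
  x=3: (0.143/0.320) × 151 = 67.4781
  x=4: (0.071/0.320) × 191 = 42.3781
  x=5: (0.053/0.320) × 45 = 7.4531
Sum = 21.0000 + 67.4781 + 42.3781 + 7.4531 = 138.3094

138.31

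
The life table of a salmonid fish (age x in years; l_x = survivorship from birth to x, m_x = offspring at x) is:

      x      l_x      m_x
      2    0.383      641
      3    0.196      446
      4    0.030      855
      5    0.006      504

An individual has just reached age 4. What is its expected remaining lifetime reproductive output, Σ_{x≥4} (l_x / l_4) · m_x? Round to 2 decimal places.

955.80

l_4 = 0.030. Conditional survival from age 4 to x is l_x / l_4.
  x=4: (0.030/0.030) × 855 = 855.0000
  x=5: (0.006/0.030) × 504 = 100.8000
Sum = 855.0000 + 100.8000 = 955.8000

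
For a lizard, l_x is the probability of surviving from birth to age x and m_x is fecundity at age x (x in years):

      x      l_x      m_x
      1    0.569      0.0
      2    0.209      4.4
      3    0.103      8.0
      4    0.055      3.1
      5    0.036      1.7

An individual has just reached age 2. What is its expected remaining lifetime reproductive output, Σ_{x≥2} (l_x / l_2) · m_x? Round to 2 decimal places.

9.45

l_2 = 0.209. Conditional survival from age 2 to x is l_x / l_2.
  x=2: (0.209/0.209) × 4.4 = 4.4000
  x=3: (0.103/0.209) × 8.0 = 3.9426
  x=4: (0.055/0.209) × 3.1 = 0.8158
  x=5: (0.036/0.209) × 1.7 = 0.2928
Sum = 4.4000 + 3.9426 + 0.8158 + 0.2928 = 9.4512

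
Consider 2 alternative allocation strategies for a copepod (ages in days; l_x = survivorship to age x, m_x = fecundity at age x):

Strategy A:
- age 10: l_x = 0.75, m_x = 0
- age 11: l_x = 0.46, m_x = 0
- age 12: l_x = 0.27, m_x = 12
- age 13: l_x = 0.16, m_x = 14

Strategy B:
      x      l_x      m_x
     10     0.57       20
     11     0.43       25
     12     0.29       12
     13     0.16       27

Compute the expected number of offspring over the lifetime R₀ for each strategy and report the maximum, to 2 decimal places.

Strategy A: R₀ = 0.75×0 + 0.46×0 + 0.27×12 + 0.16×14 = 5.4800
Strategy B: R₀ = 0.57×20 + 0.43×25 + 0.29×12 + 0.16×27 = 29.9500
Highest R₀: strategy B with 29.9500.

29.95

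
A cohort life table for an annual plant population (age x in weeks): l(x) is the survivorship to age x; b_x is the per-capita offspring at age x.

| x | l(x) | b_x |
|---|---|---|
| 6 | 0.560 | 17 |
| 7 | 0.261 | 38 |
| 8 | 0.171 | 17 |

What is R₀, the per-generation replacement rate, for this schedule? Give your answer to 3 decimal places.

R₀ = Σ l(x) b_x:
  age 6: 0.560 × 17 = 9.5200
  age 7: 0.261 × 38 = 9.9180
  age 8: 0.171 × 17 = 2.9070
R₀ = 9.5200 + 9.9180 + 2.9070 = 22.3450

22.345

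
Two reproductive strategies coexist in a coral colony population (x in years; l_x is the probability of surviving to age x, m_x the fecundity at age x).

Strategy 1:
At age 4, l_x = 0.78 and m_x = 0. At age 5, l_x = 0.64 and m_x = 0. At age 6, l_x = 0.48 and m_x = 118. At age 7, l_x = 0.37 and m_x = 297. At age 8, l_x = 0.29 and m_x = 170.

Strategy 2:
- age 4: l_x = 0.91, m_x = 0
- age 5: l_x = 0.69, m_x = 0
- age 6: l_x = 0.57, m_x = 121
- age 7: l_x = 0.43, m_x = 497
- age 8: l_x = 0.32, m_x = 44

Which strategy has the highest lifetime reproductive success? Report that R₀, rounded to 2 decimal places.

Strategy 1: R₀ = 0.78×0 + 0.64×0 + 0.48×118 + 0.37×297 + 0.29×170 = 215.8300
Strategy 2: R₀ = 0.91×0 + 0.69×0 + 0.57×121 + 0.43×497 + 0.32×44 = 296.7600
Highest R₀: strategy 2 with 296.7600.

296.76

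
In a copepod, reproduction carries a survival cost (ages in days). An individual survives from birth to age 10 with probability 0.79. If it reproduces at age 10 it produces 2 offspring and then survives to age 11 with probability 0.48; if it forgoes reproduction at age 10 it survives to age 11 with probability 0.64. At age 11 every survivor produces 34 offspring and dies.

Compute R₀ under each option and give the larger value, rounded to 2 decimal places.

17.19

breed at age 10: R₀ = 0.79 × (2 + 0.48 × 34) = 0.79 × 18.3200 = 14.4728
delay to age 11: R₀ = 0.79 × (0.64 × 34) = 0.79 × 21.7600 = 17.1904
Higher: delay to age 11 (17.1904).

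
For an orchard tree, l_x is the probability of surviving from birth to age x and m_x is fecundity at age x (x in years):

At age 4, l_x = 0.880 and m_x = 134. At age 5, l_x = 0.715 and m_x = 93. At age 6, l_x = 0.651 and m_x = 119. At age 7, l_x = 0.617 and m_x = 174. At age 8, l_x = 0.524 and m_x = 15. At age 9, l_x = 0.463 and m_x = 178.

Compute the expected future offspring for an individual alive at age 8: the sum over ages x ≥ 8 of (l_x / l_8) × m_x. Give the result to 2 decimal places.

l_8 = 0.524. Conditional survival from age 8 to x is l_x / l_8.
  x=8: (0.524/0.524) × 15 = 15.0000
  x=9: (0.463/0.524) × 178 = 157.2786
Sum = 15.0000 + 157.2786 = 172.2786

172.28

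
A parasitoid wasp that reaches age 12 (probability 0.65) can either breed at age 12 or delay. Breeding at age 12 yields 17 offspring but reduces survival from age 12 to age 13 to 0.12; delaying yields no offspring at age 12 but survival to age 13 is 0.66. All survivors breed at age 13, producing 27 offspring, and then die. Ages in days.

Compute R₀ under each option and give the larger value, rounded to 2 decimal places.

breed at age 12: R₀ = 0.65 × (17 + 0.12 × 27) = 0.65 × 20.2400 = 13.1560
delay to age 13: R₀ = 0.65 × (0.66 × 27) = 0.65 × 17.8200 = 11.5830
Higher: breed at age 12 (13.1560).

13.16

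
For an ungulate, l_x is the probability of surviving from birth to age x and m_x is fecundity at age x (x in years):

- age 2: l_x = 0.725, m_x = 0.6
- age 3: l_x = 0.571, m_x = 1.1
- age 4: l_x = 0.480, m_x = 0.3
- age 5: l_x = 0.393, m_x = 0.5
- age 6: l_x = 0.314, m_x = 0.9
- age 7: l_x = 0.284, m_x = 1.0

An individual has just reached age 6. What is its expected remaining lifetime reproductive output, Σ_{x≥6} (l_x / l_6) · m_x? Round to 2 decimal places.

1.80

l_6 = 0.314. Conditional survival from age 6 to x is l_x / l_6.
  x=6: (0.314/0.314) × 0.9 = 0.9000
  x=7: (0.284/0.314) × 1.0 = 0.9045
Sum = 0.9000 + 0.9045 = 1.8045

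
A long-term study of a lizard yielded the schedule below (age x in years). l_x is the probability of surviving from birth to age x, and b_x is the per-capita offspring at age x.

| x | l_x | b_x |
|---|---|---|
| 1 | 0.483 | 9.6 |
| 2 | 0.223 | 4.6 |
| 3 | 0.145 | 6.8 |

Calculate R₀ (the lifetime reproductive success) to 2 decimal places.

6.65

R₀ = Σ l_x b_x:
  age 1: 0.483 × 9.6 = 4.6368
  age 2: 0.223 × 4.6 = 1.0258
  age 3: 0.145 × 6.8 = 0.9860
R₀ = 4.6368 + 1.0258 + 0.9860 = 6.6486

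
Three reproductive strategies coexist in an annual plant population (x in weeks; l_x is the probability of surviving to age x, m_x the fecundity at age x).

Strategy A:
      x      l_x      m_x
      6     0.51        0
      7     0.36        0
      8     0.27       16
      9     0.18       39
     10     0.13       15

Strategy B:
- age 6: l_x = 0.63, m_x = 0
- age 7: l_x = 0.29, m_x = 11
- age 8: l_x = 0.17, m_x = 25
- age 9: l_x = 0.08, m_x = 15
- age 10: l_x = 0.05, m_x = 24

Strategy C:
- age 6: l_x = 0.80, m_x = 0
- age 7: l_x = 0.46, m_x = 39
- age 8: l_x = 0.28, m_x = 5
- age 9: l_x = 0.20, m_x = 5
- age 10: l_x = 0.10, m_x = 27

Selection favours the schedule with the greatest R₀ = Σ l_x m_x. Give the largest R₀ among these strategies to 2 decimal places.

Strategy A: R₀ = 0.51×0 + 0.36×0 + 0.27×16 + 0.18×39 + 0.13×15 = 13.2900
Strategy B: R₀ = 0.63×0 + 0.29×11 + 0.17×25 + 0.08×15 + 0.05×24 = 9.8400
Strategy C: R₀ = 0.80×0 + 0.46×39 + 0.28×5 + 0.20×5 + 0.10×27 = 23.0400
Highest R₀: strategy C with 23.0400.

23.04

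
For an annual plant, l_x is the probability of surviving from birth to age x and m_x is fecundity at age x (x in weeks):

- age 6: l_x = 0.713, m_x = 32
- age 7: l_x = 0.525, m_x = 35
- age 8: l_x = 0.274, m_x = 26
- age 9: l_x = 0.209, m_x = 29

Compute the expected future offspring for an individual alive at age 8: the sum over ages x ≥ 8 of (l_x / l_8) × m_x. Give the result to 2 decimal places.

48.12

l_8 = 0.274. Conditional survival from age 8 to x is l_x / l_8.
  x=8: (0.274/0.274) × 26 = 26.0000
  x=9: (0.209/0.274) × 29 = 22.1204
Sum = 26.0000 + 22.1204 = 48.1204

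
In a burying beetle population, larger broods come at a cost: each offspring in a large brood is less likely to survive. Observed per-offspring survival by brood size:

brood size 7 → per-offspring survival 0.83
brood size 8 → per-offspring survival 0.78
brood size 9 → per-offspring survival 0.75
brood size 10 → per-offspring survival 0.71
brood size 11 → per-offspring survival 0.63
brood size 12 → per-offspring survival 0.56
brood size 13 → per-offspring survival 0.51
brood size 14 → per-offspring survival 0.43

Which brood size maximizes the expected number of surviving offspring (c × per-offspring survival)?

Expected surviving offspring = c × s(c):
  c=7: 7 × 0.83 = 5.810
  c=8: 8 × 0.78 = 6.240
  c=9: 9 × 0.75 = 6.750
  c=10: 10 × 0.71 = 7.100
  c=11: 11 × 0.63 = 6.930
  c=12: 12 × 0.56 = 6.720
  c=13: 13 × 0.51 = 6.630
  c=14: 14 × 0.43 = 6.020
Maximum at c = 10 (7.100 surviving offspring).

10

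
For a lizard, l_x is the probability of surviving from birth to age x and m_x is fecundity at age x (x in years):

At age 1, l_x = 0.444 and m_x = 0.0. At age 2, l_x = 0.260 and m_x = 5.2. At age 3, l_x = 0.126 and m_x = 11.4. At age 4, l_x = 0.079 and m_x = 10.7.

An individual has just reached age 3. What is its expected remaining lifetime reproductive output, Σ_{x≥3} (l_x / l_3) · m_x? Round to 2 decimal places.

18.11

l_3 = 0.126. Conditional survival from age 3 to x is l_x / l_3.
  x=3: (0.126/0.126) × 11.4 = 11.4000
  x=4: (0.079/0.126) × 10.7 = 6.7087
Sum = 11.4000 + 6.7087 = 18.1087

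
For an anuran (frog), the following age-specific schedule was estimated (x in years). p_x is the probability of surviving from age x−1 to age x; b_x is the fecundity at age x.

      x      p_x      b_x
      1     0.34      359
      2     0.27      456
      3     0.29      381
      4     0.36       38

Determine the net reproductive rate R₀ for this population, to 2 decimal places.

Survivorship from birth: l_x = p_1·p_2·…·p_x.
  l_1 = 0.34000
  l_2 = 0.09180
  l_3 = 0.02662
  l_4 = 0.00958
R₀ = Σ l_x b_x:
  age 1: 0.34000 × 359 = 122.0600
  age 2: 0.09180 × 456 = 41.8608
  age 3: 0.02662 × 381 = 10.1422
  age 4: 0.00958 × 38 = 0.3640
R₀ = 122.0600 + 41.8608 + 10.1422 + 0.3640 = 174.4271

174.43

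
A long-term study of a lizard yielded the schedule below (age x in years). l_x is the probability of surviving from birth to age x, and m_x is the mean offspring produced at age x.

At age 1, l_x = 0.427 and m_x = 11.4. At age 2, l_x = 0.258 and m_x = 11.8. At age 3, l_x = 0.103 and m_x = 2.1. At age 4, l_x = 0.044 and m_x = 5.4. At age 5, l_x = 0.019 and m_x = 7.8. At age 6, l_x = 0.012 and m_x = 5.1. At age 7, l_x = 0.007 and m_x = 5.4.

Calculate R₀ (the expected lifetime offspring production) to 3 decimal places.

8.613

R₀ = Σ l_x m_x:
  age 1: 0.427 × 11.4 = 4.8678
  age 2: 0.258 × 11.8 = 3.0444
  age 3: 0.103 × 2.1 = 0.2163
  age 4: 0.044 × 5.4 = 0.2376
  age 5: 0.019 × 7.8 = 0.1482
  age 6: 0.012 × 5.1 = 0.0612
  age 7: 0.007 × 5.4 = 0.0378
R₀ = 4.8678 + 3.0444 + 0.2163 + 0.2376 + 0.1482 + 0.0612 + 0.0378 = 8.6133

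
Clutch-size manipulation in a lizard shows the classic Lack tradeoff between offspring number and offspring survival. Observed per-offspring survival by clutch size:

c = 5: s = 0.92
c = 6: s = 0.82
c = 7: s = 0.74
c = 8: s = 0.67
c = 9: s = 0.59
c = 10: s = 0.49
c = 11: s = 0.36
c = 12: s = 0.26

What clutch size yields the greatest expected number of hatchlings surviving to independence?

8

Expected hatchlings surviving to independence = c × s(c):
  c=5: 5 × 0.92 = 4.600
  c=6: 6 × 0.82 = 4.920
  c=7: 7 × 0.74 = 5.180
  c=8: 8 × 0.67 = 5.360
  c=9: 9 × 0.59 = 5.310
  c=10: 10 × 0.49 = 4.900
  c=11: 11 × 0.36 = 3.960
  c=12: 12 × 0.26 = 3.120
Maximum at c = 8 (5.360 hatchlings surviving to independence).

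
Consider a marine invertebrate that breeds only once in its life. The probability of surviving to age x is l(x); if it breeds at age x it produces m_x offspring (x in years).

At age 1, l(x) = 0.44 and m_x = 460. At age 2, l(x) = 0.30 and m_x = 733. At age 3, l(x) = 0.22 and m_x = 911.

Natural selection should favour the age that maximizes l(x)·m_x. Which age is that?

Expected offspring if breeding at age x = l(x) × m_x:
  age 1: 0.44 × 460 = 202.400
  age 2: 0.30 × 733 = 219.900
  age 3: 0.22 × 911 = 200.420
Maximum at age 2 (219.900).

2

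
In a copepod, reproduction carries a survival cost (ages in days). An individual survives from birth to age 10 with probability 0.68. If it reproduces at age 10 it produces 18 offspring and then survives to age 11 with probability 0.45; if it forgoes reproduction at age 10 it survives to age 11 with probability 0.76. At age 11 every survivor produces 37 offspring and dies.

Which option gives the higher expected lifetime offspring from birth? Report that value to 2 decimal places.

23.56

breed at age 10: R₀ = 0.68 × (18 + 0.45 × 37) = 0.68 × 34.6500 = 23.5620
delay to age 11: R₀ = 0.68 × (0.76 × 37) = 0.68 × 28.1200 = 19.1216
Higher: breed at age 10 (23.5620).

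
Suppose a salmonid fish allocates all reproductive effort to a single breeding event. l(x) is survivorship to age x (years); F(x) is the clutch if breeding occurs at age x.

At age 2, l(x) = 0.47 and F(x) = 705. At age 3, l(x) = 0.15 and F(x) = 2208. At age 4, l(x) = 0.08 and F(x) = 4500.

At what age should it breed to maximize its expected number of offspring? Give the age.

Expected offspring if breeding at age x = l(x) × F(x):
  age 2: 0.47 × 705 = 331.350
  age 3: 0.15 × 2208 = 331.200
  age 4: 0.08 × 4500 = 360.000
Maximum at age 4 (360.000).

4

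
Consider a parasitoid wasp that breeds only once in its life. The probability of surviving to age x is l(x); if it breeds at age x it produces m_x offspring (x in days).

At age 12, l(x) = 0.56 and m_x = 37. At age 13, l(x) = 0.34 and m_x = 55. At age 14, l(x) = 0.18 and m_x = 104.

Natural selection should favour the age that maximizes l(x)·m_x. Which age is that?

12

Expected offspring if breeding at age x = l(x) × m_x:
  age 12: 0.56 × 37 = 20.720
  age 13: 0.34 × 55 = 18.700
  age 14: 0.18 × 104 = 18.720
Maximum at age 12 (20.720).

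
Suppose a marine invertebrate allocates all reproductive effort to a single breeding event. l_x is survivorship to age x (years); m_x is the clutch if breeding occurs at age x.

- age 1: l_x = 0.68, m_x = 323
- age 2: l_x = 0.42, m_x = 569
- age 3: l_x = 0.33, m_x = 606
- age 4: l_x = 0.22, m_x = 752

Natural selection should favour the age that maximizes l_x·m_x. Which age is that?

Expected offspring if breeding at age x = l_x × m_x:
  age 1: 0.68 × 323 = 219.640
  age 2: 0.42 × 569 = 238.980
  age 3: 0.33 × 606 = 199.980
  age 4: 0.22 × 752 = 165.440
Maximum at age 2 (238.980).

2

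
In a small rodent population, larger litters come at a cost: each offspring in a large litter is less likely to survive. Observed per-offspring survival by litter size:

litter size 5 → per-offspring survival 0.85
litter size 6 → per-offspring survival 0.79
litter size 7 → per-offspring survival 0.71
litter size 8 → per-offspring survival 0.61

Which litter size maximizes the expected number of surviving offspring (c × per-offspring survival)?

Expected surviving offspring = c × s(c):
  c=5: 5 × 0.85 = 4.250
  c=6: 6 × 0.79 = 4.740
  c=7: 7 × 0.71 = 4.970
  c=8: 8 × 0.61 = 4.880
Maximum at c = 7 (4.970 surviving offspring).

7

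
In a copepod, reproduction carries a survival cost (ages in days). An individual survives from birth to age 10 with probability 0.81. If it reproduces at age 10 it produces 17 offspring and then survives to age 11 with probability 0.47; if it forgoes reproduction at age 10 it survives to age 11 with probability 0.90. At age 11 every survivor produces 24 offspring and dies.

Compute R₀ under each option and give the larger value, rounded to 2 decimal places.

breed at age 10: R₀ = 0.81 × (17 + 0.47 × 24) = 0.81 × 28.2800 = 22.9068
delay to age 11: R₀ = 0.81 × (0.90 × 24) = 0.81 × 21.6000 = 17.4960
Higher: breed at age 10 (22.9068).

22.91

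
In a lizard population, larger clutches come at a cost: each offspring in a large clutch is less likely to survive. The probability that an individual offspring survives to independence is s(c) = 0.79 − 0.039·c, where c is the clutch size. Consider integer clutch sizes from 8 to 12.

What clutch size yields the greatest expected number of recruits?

Expected recruits = c × s(c):
  c=8: 8 × 0.478 = 3.824
  c=9: 9 × 0.439 = 3.951
  c=10: 10 × 0.400 = 4.000
  c=11: 11 × 0.361 = 3.971
  c=12: 12 × 0.322 = 3.864
Maximum at c = 10 (4.000 recruits).

10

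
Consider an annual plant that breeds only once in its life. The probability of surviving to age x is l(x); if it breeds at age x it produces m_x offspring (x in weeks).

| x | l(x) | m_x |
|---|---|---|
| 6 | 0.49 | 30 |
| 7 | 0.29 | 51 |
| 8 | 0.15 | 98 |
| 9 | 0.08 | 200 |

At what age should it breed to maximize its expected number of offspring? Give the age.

Expected offspring if breeding at age x = l(x) × m_x:
  age 6: 0.49 × 30 = 14.700
  age 7: 0.29 × 51 = 14.790
  age 8: 0.15 × 98 = 14.700
  age 9: 0.08 × 200 = 16.000
Maximum at age 9 (16.000).

9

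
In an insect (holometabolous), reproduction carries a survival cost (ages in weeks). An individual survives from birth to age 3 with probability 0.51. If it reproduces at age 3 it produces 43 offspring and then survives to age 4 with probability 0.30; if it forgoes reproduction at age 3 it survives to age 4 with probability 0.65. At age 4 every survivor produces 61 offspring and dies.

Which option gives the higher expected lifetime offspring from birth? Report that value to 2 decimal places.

31.26

breed at age 3: R₀ = 0.51 × (43 + 0.30 × 61) = 0.51 × 61.3000 = 31.2630
delay to age 4: R₀ = 0.51 × (0.65 × 61) = 0.51 × 39.6500 = 20.2215
Higher: breed at age 3 (31.2630).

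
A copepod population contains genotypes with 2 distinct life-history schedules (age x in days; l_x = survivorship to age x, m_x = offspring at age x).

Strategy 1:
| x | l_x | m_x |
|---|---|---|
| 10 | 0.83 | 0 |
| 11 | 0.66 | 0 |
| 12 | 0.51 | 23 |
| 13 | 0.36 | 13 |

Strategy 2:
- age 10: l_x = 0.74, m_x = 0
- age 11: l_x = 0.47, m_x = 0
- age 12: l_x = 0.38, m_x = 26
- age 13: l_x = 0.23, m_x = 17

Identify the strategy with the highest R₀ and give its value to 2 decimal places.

Strategy 1: R₀ = 0.83×0 + 0.66×0 + 0.51×23 + 0.36×13 = 16.4100
Strategy 2: R₀ = 0.74×0 + 0.47×0 + 0.38×26 + 0.23×17 = 13.7900
Highest R₀: strategy 1 with 16.4100.

16.41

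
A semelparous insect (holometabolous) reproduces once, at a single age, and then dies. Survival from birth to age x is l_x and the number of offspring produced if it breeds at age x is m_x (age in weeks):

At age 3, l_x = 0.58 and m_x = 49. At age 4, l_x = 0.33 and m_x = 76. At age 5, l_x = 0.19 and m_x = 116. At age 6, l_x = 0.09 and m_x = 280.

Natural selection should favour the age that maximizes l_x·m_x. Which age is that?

Expected offspring if breeding at age x = l_x × m_x:
  age 3: 0.58 × 49 = 28.420
  age 4: 0.33 × 76 = 25.080
  age 5: 0.19 × 116 = 22.040
  age 6: 0.09 × 280 = 25.200
Maximum at age 3 (28.420).

3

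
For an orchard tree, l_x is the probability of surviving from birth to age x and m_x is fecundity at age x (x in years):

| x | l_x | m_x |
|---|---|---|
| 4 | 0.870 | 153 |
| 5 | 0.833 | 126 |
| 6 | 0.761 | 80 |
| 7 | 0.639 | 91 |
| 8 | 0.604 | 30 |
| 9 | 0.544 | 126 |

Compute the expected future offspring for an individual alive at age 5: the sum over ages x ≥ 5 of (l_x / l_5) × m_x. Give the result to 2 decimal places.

372.93

l_5 = 0.833. Conditional survival from age 5 to x is l_x / l_5.
  x=5: (0.833/0.833) × 126 = 126.0000
  x=6: (0.761/0.833) × 80 = 73.0852
  x=7: (0.639/0.833) × 91 = 69.8067
  x=8: (0.604/0.833) × 30 = 21.7527
  x=9: (0.544/0.833) × 126 = 82.2857
Sum = 126.0000 + 73.0852 + 69.8067 + 21.7527 + 82.2857 = 372.9304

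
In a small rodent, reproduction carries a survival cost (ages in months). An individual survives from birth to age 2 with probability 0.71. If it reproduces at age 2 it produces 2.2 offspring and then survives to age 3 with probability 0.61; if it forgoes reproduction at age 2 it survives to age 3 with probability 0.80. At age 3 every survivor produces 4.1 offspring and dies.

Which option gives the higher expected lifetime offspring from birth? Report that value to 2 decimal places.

3.34

breed at age 2: R₀ = 0.71 × (2.2 + 0.61 × 4.1) = 0.71 × 4.7010 = 3.3377
delay to age 3: R₀ = 0.71 × (0.80 × 4.1) = 0.71 × 3.2800 = 2.3288
Higher: breed at age 2 (3.3377).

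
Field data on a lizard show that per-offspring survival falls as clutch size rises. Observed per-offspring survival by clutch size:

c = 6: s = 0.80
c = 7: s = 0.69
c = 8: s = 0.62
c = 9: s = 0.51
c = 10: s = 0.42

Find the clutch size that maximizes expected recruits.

Expected recruits = c × s(c):
  c=6: 6 × 0.80 = 4.800
  c=7: 7 × 0.69 = 4.830
  c=8: 8 × 0.62 = 4.960
  c=9: 9 × 0.51 = 4.590
  c=10: 10 × 0.42 = 4.200
Maximum at c = 8 (4.960 recruits).

8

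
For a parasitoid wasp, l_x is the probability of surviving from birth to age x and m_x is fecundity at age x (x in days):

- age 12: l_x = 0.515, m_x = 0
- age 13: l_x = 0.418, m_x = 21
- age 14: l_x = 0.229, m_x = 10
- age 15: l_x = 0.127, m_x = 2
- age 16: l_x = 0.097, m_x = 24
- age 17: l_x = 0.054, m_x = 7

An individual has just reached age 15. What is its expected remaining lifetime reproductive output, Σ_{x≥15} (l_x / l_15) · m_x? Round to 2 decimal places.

23.31

l_15 = 0.127. Conditional survival from age 15 to x is l_x / l_15.
  x=15: (0.127/0.127) × 2 = 2.0000
  x=16: (0.097/0.127) × 24 = 18.3307
  x=17: (0.054/0.127) × 7 = 2.9764
Sum = 2.0000 + 18.3307 + 2.9764 = 23.3071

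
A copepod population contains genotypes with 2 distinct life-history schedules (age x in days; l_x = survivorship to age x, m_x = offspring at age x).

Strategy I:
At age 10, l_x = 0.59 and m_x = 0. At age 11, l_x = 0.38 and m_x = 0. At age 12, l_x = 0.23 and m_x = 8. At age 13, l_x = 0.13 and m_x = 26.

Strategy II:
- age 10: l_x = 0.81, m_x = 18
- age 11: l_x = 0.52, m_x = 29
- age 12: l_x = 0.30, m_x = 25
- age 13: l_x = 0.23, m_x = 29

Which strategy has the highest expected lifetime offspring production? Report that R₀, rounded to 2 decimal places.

Strategy I: R₀ = 0.59×0 + 0.38×0 + 0.23×8 + 0.13×26 = 5.2200
Strategy II: R₀ = 0.81×18 + 0.52×29 + 0.30×25 + 0.23×29 = 43.8300
Highest R₀: strategy II with 43.8300.

43.83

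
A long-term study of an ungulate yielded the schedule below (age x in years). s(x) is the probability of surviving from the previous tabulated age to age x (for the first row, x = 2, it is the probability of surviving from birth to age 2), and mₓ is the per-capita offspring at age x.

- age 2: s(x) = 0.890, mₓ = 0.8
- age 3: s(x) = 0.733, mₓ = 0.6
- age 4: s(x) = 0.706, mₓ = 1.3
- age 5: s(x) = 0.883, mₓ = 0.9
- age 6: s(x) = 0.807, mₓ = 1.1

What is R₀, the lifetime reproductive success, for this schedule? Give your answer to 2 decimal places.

2.43

Survivorship from birth: l_x = s_2·s_3·…·s_x.
  l_2 = 0.89000
  l_3 = 0.65237
  l_4 = 0.46057
  l_5 = 0.40669
  l_6 = 0.32820
R₀ = Σ l_x mₓ:
  age 2: 0.89000 × 0.8 = 0.7120
  age 3: 0.65237 × 0.6 = 0.3914
  age 4: 0.46057 × 1.3 = 0.5987
  age 5: 0.40669 × 0.9 = 0.3660
  age 6: 0.32820 × 1.1 = 0.3610
R₀ = 0.7120 + 0.3914 + 0.5987 + 0.3660 + 0.3610 = 2.4292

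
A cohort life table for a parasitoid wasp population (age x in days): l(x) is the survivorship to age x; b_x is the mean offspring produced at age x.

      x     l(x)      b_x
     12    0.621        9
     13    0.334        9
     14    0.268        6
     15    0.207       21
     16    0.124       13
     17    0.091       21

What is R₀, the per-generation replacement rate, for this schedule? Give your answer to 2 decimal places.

R₀ = Σ l(x) b_x:
  age 12: 0.621 × 9 = 5.5890
  age 13: 0.334 × 9 = 3.0060
  age 14: 0.268 × 6 = 1.6080
  age 15: 0.207 × 21 = 4.3470
  age 16: 0.124 × 13 = 1.6120
  age 17: 0.091 × 21 = 1.9110
R₀ = 5.5890 + 3.0060 + 1.6080 + 4.3470 + 1.6120 + 1.9110 = 18.0730

18.07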